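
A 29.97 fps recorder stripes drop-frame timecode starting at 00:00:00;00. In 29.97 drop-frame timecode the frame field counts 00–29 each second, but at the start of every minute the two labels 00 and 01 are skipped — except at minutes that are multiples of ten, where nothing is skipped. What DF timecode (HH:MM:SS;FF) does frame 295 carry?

00:00:09;25

Ten DF minutes hold 17982 frames, so frame 295 lies in block 0 (frames 0–17981) with 295 frames into that block.
The block's first minute is 1800 frames and the rest 1798 each; 295 frames reaches minute 0, so 0 × 18 + 0 × 2 = 0 labels have been skipped so far.
Adding those back, label number 295 + 0 = 295 at 30 labels/s is 9 s + 25 f = 0 h 0 min 9 s frame 25, i.e. 00:00:09;25.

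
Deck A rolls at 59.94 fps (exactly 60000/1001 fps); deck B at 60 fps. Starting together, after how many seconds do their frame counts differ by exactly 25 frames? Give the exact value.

5005/12 seconds

The gap grows by |60 − 60000/1001| = 60/1001 frames per second.
Time for a 25-frame gap: 25 ÷ (60/1001) = 5005/12 s.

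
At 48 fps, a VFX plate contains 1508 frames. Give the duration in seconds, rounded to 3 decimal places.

Running time = 1508 × 1/48 = 377/12 s ≈ 31.417 s.

31.417 seconds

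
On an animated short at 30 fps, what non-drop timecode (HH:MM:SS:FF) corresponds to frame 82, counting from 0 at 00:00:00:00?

00:00:02:22

82 ÷ 30 = 2 full seconds, remainder 22 frames.
2 s = 0 h 0 min 2 s.
Timecode: 00:00:02:22.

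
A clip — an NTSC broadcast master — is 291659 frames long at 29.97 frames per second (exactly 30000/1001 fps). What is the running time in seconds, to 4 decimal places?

Running time = 291659 × 1001/30000 = 291950659/30000 s ≈ 9731.6886 s.

9731.6886 seconds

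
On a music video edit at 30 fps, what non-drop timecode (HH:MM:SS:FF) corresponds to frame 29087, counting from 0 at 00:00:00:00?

29087 ÷ 30 = 969 full seconds, remainder 17 frames.
969 s = 0 h 16 min 9 s.
Timecode: 00:16:09:17.

00:16:09:17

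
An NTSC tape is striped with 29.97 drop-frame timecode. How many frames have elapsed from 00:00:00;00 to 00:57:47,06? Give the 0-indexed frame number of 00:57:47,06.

As if non-drop at 30 labels/s: (0 × 3600 + 57 × 60 + 47) × 30 + 6 = 104016.
Minute boundaries passed: 57; those not divisible by 10: 57 − 5 = 52; dropped labels = 2 × 52 = 104.
Actual frame index = 104016 − 104 = 103912.

103912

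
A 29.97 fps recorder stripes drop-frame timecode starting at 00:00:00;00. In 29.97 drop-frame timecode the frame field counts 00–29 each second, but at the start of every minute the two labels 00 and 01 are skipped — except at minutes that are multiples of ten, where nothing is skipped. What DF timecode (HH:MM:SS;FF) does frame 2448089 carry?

22:41:24;19

Ten DF minutes hold 17982 frames, so frame 2448089 lies in block 136 (frames 2445552–2463533) with 2537 frames into that block.
The block's first minute is 1800 frames and the rest 1798 each; 2537 frames reaches minute 1, so 136 × 18 + 1 × 2 = 2450 labels have been skipped so far.
Adding those back, label number 2448089 + 2450 = 2450539 at 30 labels/s is 81684 s + 19 f = 22 h 41 min 24 s frame 19, i.e. 22:41:24;19.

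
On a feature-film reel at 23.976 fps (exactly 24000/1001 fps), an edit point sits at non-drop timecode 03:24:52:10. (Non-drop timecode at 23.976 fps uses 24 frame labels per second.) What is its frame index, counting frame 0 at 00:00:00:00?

Total seconds to the label: (3 × 3600 + 24 × 60 + 52) = 12292.
Frame index = 12292 × 24 + 10 = 295018.

frame 295018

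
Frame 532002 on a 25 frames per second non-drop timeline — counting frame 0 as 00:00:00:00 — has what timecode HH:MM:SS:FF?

532002 ÷ 25 = 21280 full seconds, remainder 2 frames.
21280 s = 5 h 54 min 40 s.
Timecode: 05:54:40:02.

05:54:40:02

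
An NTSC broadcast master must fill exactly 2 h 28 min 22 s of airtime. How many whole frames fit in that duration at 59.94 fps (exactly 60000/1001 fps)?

533586 frames

2 h 28 min 22 s = 8902 s.
Frames = 8902 × 60000/1001 = 534120000/1001 ≈ 533586.4136.
Complete frames: 533586.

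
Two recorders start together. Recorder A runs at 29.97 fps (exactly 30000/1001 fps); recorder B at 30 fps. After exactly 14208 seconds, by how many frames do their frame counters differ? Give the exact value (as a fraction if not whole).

A emits 30000/1001 × 14208 = 426240000/1001 frames; B emits 30 × 14208 = 426240.
Difference = 426240/1001 frames (≈ 425.8142); B is ahead of A.

426240/1001 frames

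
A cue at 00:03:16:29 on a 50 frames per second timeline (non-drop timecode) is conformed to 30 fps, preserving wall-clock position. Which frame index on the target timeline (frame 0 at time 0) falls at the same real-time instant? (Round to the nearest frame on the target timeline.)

Source frame index: (0×3600 + 3×60 + 16) × 50 + 29 = 9829.
Real time: 9829 / (50) = 9829/50 s.
Target frame: (9829/50) × (30) = 29487/5 ≈ 5897.400 → 5897.

frame 5897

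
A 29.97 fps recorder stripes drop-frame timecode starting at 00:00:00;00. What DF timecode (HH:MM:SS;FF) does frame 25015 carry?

00:13:54;19

Ten DF minutes hold 17982 frames, so frame 25015 lies in block 1 (frames 17982–35963) with 7033 frames into that block.
The block's first minute is 1800 frames and the rest 1798 each; 7033 frames reaches minute 3, so 1 × 18 + 3 × 2 = 24 labels have been skipped so far.
Adding those back, label number 25015 + 24 = 25039 at 30 labels/s is 834 s + 19 f = 0 h 13 min 54 s frame 19, i.e. 00:13:54;19.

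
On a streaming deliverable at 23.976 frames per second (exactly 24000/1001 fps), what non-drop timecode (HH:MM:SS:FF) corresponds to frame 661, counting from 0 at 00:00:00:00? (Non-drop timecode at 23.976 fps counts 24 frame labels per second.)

661 ÷ 24 = 27 full seconds, remainder 13 frames.
27 s = 0 h 0 min 27 s.
Timecode: 00:00:27:13.

00:00:27:13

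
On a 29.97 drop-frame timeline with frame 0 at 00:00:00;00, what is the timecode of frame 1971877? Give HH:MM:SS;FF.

Each 10-minute DF block holds 10 × 60 × 30 − 9 × 2 = 17982 frames. 1971877 ÷ 17982 → 109 full blocks, remainder 11839.
Within the partial block the first minute is 1800 frames and each further minute 1798, so 6 further minute boundaries passed. Total skipped labels = 18 × 109 + 2 × 6 = 1974.
Non-drop label index = 1971877 + 1974 = 1973851; at 30 labels/s that is 18:16:35:01, i.e. DF 18:16:35;01.

18:16:35;01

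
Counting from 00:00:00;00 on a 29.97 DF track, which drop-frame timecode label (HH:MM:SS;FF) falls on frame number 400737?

Each 10-minute DF block holds 10 × 60 × 30 − 9 × 2 = 17982 frames. 400737 ÷ 17982 → 22 full blocks, remainder 5133.
Within the partial block the first minute is 1800 frames and each further minute 1798, so 2 further minute boundaries passed. Total skipped labels = 18 × 22 + 2 × 2 = 400.
Non-drop label index = 400737 + 400 = 401137; at 30 labels/s that is 03:42:51:07, i.e. DF 03:42:51;07.

03:42:51;07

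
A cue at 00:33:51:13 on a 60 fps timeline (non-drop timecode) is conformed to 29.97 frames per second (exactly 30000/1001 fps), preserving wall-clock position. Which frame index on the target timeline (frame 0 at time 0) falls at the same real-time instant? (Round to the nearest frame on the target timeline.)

frame 60876

Source frame index: (0×3600 + 33×60 + 51) × 60 + 13 = 121873.
Real time: 121873 / (60) = 121873/60 s.
Target frame: (121873/60) × (30000/1001) = 60936500/1001 ≈ 60875.624 → 60876.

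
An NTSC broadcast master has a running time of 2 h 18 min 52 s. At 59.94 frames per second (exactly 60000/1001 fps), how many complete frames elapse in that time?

2 h 18 min 52 s = 8332 s.
Frames = 8332 × 60000/1001 = 499920000/1001 ≈ 499420.5794.
Complete frames: 499420.

499420 frames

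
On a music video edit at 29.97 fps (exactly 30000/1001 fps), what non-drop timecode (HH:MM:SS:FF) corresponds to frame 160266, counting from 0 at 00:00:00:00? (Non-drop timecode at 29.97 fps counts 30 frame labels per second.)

01:29:02:06

160266 ÷ 30 = 5342 full seconds, remainder 6 frames.
5342 s = 1 h 29 min 2 s.
Timecode: 01:29:02:06.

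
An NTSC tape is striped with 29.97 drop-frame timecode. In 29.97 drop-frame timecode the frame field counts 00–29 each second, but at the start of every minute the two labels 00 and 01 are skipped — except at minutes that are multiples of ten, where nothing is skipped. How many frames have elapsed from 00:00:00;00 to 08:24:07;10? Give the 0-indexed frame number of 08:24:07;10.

As if non-drop at 30 labels/s: (8 × 3600 + 24 × 60 + 7) × 30 + 10 = 907420.
Minute boundaries passed: 504; those not divisible by 10: 504 − 50 = 454; dropped labels = 2 × 454 = 908.
Actual frame index = 907420 − 908 = 906512.

906512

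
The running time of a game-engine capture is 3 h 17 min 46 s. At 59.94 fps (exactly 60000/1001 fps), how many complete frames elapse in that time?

3 h 17 min 46 s = 11866 s.
Frames = 11866 × 60000/1001 = 711960000/1001 ≈ 711248.7512.
Complete frames: 711248.

711248 frames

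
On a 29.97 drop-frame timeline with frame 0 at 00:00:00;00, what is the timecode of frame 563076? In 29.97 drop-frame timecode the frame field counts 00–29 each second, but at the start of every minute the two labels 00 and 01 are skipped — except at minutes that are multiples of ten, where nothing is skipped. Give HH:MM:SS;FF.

Each 10-minute DF block holds 10 × 60 × 30 − 9 × 2 = 17982 frames. 563076 ÷ 17982 → 31 full blocks, remainder 5634.
Within the partial block the first minute is 1800 frames and each further minute 1798, so 3 further minute boundaries passed. Total skipped labels = 18 × 31 + 2 × 3 = 564.
Non-drop label index = 563076 + 564 = 563640; at 30 labels/s that is 05:13:08:00, i.e. DF 05:13:08;00.

05:13:08;00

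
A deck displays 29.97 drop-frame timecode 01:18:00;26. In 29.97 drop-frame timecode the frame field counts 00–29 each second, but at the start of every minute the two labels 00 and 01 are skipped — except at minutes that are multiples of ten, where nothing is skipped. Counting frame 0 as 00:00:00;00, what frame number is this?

Complete 10-minute blocks: 7, each 17982 frames → 125874.
Remaining 8 whole minutes in the current block: 1800 + 7 × 1798 = 14386 frames.
Within the current minute: 0 × 30 + 26 − 2 = 24 (labels ;00/;01 skipped at this minute). Total = 125874 + 14386 + 24 = 140284.

140284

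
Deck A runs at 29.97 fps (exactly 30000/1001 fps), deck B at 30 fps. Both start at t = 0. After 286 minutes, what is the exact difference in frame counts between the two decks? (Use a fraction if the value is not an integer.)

286 min = 17160 s.
A emits 30000/1001 × 17160 = 3600000/7 frames; B emits 30 × 17160 = 514800.
Difference = 3600/7 frames (≈ 514.2857); B is ahead of A.

3600/7 frames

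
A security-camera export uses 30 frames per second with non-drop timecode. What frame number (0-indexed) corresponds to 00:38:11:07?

frame 68737

Total seconds to the label: (0 × 3600 + 38 × 60 + 11) = 2291.
Frame index = 2291 × 30 + 7 = 68737.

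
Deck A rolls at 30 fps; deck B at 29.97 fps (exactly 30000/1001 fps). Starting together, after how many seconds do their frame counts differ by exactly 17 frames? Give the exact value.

17017/30 seconds

The gap grows by |30000/1001 − 30| = 30/1001 frames per second.
Time for a 17-frame gap: 17 ÷ (30/1001) = 17017/30 s.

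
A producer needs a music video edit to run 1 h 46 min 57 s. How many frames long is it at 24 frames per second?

1 h 46 min 57 s = 6417 s.
Frames = 6417 × 24 = 154008.

154008 frames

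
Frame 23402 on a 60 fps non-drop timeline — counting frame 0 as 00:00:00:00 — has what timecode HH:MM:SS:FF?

00:06:30:02

23402 ÷ 60 = 390 full seconds, remainder 2 frames.
390 s = 0 h 6 min 30 s.
Timecode: 00:06:30:02.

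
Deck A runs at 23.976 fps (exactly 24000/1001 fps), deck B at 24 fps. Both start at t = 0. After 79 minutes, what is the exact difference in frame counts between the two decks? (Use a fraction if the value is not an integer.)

113760/1001 frames

79 min = 4740 s.
A emits 24000/1001 × 4740 = 113760000/1001 frames; B emits 24 × 4740 = 113760.
Difference = 113760/1001 frames (≈ 113.6464); B is ahead of A.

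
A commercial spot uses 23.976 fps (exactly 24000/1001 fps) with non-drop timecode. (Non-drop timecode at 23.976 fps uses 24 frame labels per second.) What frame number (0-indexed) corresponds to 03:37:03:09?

frame 312561

Total seconds to the label: (3 × 3600 + 37 × 60 + 3) = 13023.
Frame index = 13023 × 24 + 9 = 312561.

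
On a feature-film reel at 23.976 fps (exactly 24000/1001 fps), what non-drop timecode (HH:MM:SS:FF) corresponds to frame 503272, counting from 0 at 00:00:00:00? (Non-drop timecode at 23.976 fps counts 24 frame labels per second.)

503272 ÷ 24 = 20969 full seconds, remainder 16 frames.
20969 s = 5 h 49 min 29 s.
Timecode: 05:49:29:16.

05:49:29:16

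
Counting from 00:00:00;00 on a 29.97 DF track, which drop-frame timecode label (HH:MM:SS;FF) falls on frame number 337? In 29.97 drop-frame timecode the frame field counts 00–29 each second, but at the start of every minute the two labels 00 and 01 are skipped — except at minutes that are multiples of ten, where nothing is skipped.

00:00:11;07

Ten DF minutes hold 17982 frames, so frame 337 lies in block 0 (frames 0–17981) with 337 frames into that block.
The block's first minute is 1800 frames and the rest 1798 each; 337 frames reaches minute 0, so 0 × 18 + 0 × 2 = 0 labels have been skipped so far.
Adding those back, label number 337 + 0 = 337 at 30 labels/s is 11 s + 7 f = 0 h 0 min 11 s frame 7, i.e. 00:00:11;07.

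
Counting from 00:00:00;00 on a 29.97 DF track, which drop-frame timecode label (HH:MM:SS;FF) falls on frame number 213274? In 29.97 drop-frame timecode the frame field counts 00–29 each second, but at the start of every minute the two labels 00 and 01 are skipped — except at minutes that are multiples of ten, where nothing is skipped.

01:58:36;08

Ten DF minutes hold 17982 frames, so frame 213274 lies in block 11 (frames 197802–215783) with 15472 frames into that block.
The block's first minute is 1800 frames and the rest 1798 each; 15472 frames reaches minute 8, so 11 × 18 + 8 × 2 = 214 labels have been skipped so far.
Adding those back, label number 213274 + 214 = 213488 at 30 labels/s is 7116 s + 8 f = 1 h 58 min 36 s frame 8, i.e. 01:58:36;08.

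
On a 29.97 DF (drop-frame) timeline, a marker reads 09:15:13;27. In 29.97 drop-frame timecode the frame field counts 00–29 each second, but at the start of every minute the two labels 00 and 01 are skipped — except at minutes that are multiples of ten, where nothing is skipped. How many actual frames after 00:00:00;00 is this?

Complete 10-minute blocks: 55, each 17982 frames → 989010.
Remaining 5 whole minutes in the current block: 1800 + 4 × 1798 = 8992 frames.
Within the current minute: 13 × 30 + 27 − 2 = 415 (labels ;00/;01 skipped at this minute). Total = 989010 + 8992 + 415 = 998417.

998417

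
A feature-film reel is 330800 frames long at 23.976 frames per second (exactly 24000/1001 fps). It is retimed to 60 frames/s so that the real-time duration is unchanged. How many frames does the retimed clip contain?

827827 frames

Target frames = source frames × (target rate / source rate) = 330800 × (60)/(24000/1001) = 330800 × 1001/400 = 827827.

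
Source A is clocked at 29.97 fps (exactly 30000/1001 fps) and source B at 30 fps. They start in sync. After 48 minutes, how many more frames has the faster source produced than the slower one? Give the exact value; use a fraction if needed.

48 min = 2880 s.
A emits 30000/1001 × 2880 = 86400000/1001 frames; B emits 30 × 2880 = 86400.
Difference = 86400/1001 frames (≈ 86.3137); B is ahead of A.

86400/1001 frames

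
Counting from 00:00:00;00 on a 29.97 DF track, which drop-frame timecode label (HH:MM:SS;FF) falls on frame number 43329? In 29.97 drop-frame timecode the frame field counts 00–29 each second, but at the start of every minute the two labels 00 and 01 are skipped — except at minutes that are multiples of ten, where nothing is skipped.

00:24:05;23

Ten DF minutes hold 17982 frames, so frame 43329 lies in block 2 (frames 35964–53945) with 7365 frames into that block.
The block's first minute is 1800 frames and the rest 1798 each; 7365 frames reaches minute 4, so 2 × 18 + 4 × 2 = 44 labels have been skipped so far.
Adding those back, label number 43329 + 44 = 43373 at 30 labels/s is 1445 s + 23 f = 0 h 24 min 5 s frame 23, i.e. 00:24:05;23.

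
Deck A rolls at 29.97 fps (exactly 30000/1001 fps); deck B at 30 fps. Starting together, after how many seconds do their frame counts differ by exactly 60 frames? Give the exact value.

2002 seconds

The gap grows by |30 − 30000/1001| = 30/1001 frames per second.
Time for a 60-frame gap: 60 ÷ (30/1001) = 2002 s.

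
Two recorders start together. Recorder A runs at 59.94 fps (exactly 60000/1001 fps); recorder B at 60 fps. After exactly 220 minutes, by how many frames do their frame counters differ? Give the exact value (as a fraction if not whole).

220 min = 13200 s.
A emits 60000/1001 × 13200 = 72000000/91 frames; B emits 60 × 13200 = 792000.
Difference = 72000/91 frames (≈ 791.2088); B is ahead of A.

72000/91 frames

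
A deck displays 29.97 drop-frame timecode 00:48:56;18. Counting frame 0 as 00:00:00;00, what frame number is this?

As if non-drop at 30 labels/s: (0 × 3600 + 48 × 60 + 56) × 30 + 18 = 88098.
Minute boundaries passed: 48; those not divisible by 10: 48 − 4 = 44; dropped labels = 2 × 44 = 88.
Actual frame index = 88098 − 88 = 88010.

88010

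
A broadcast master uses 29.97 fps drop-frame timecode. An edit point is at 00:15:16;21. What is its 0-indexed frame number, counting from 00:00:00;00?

As if non-drop at 30 labels/s: (0 × 3600 + 15 × 60 + 16) × 30 + 21 = 27501.
Minute boundaries passed: 15; those not divisible by 10: 15 − 1 = 14; dropped labels = 2 × 14 = 28.
Actual frame index = 27501 − 28 = 27473.

27473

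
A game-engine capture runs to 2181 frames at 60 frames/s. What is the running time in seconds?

36.35 seconds

Running time = 2181 / (60) = 36.35 s.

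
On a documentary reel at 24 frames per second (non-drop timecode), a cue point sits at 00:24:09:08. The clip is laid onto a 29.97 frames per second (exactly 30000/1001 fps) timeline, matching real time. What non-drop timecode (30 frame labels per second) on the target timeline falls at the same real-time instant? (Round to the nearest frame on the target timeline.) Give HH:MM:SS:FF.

00:24:07:27

Source frame index: (0×3600 + 24×60 + 9) × 24 + 8 = 34784.
Real time: 34784 / (24) = 4348/3 s.
Target frame: (4348/3) × (30000/1001) = 43480000/1001 ≈ 43436.563 → 43437.
At 30 labels/s: frame 43437 → 00:24:07:27.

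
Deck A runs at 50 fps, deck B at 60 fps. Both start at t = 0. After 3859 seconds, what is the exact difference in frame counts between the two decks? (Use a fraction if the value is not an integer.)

A emits 50 × 3859 = 192950 frames; B emits 60 × 3859 = 231540.
Difference = 38590 frames; B is ahead of A.

38590 frames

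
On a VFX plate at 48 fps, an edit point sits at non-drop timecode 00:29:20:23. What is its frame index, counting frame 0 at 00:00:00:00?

Total seconds to the label: (0 × 3600 + 29 × 60 + 20) = 1760.
Frame index = 1760 × 48 + 23 = 84503.

84503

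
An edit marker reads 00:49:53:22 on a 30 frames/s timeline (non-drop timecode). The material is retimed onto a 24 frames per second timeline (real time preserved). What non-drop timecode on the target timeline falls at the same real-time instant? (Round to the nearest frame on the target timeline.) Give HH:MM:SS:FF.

Source frame index: (0×3600 + 49×60 + 53) × 30 + 22 = 89812.
Real time: 89812 / (30) = 44906/15 s.
Target frame: (44906/15) × (24) = 359248/5 ≈ 71849.600 → 71850.
At 24 labels/s: frame 71850 → 00:49:53:18.

00:49:53:18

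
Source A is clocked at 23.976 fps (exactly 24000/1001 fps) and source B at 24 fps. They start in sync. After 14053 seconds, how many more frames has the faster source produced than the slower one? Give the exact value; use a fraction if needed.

25944/77 frames

A emits 24000/1001 × 14053 = 25944000/77 frames; B emits 24 × 14053 = 337272.
Difference = 25944/77 frames (≈ 336.9351); B is ahead of A.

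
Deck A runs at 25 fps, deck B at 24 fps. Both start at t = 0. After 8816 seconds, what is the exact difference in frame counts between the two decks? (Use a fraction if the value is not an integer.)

8816 frames

A emits 25 × 8816 = 220400 frames; B emits 24 × 8816 = 211584.
Difference = 8816 frames; B is behind A.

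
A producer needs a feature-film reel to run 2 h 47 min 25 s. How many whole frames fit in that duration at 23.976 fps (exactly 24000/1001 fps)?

2 h 47 min 25 s = 10045 s.
Frames = 10045 × 24000/1001 = 34440000/143 ≈ 240839.1608.
Complete frames: 240839.

240839 frames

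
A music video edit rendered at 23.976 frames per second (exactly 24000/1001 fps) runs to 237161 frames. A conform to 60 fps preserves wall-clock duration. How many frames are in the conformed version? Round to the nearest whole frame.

Frames at target rate = 237161 × (60) / (24000/1001) = 237398161/400 ≈ 593495.402.
Nearest whole frame: 593495.

593495 frames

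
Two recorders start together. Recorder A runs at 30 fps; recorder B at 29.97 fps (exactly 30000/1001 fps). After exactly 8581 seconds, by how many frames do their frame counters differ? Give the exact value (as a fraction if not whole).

A emits 30 × 8581 = 257430 frames; B emits 30000/1001 × 8581 = 257430000/1001.
Difference = 257430/1001 frames (≈ 257.1728); B is behind A.

257430/1001 frames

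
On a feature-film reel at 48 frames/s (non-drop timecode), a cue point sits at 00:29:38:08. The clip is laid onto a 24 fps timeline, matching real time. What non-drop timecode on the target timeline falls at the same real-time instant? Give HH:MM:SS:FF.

00:29:38:04

Source frame index: (0×3600 + 29×60 + 38) × 48 + 8 = 85352.
Real time: 85352 / (48) = 10669/6 s.
Target frame: (10669/6) × (24) = 42676.
At 24 labels/s: frame 42676 → 00:29:38:04.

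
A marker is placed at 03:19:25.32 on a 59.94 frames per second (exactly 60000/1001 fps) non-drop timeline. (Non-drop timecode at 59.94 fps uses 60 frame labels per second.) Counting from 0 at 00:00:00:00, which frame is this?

frame 717932

Total seconds to the label: (3 × 3600 + 19 × 60 + 25) = 11965.
Frame index = 11965 × 60 + 32 = 717932.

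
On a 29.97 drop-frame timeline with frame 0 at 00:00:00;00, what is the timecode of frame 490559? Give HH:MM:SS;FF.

04:32:48;09

Ten DF minutes hold 17982 frames, so frame 490559 lies in block 27 (frames 485514–503495) with 5045 frames into that block.
The block's first minute is 1800 frames and the rest 1798 each; 5045 frames reaches minute 2, so 27 × 18 + 2 × 2 = 490 labels have been skipped so far.
Adding those back, label number 490559 + 490 = 491049 at 30 labels/s is 16368 s + 9 f = 4 h 32 min 48 s frame 9, i.e. 04:32:48;09.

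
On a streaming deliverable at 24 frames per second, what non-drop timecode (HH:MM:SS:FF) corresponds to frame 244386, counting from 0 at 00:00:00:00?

244386 ÷ 24 = 10182 full seconds, remainder 18 frames.
10182 s = 2 h 49 min 42 s.
Timecode: 02:49:42:18.

02:49:42:18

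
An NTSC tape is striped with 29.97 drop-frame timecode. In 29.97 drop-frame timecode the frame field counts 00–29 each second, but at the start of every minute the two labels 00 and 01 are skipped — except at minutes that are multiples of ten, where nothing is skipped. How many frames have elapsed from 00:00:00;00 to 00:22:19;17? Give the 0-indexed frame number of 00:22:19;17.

40147

As if non-drop at 30 labels/s: (0 × 3600 + 22 × 60 + 19) × 30 + 17 = 40187.
Minute boundaries passed: 22; those not divisible by 10: 22 − 2 = 20; dropped labels = 2 × 20 = 40.
Actual frame index = 40187 − 40 = 40147.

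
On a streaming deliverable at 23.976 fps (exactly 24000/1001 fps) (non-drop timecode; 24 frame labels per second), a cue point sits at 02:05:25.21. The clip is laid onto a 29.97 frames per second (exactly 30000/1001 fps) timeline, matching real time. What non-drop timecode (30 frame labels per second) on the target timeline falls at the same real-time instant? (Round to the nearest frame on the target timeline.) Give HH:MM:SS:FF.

02:05:25:26

Source frame index: (2×3600 + 5×60 + 25) × 24 + 21 = 180621.
Real time: 180621 / (24000/1001) = 60267207/8000 s.
Target frame: (60267207/8000) × (30000/1001) = 903105/4 ≈ 225776.250 → 225776.
At 30 labels/s: frame 225776 → 02:05:25:26.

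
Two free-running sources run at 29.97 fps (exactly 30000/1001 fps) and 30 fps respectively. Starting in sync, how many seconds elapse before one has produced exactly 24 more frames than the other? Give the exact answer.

800.8 seconds

The gap grows by |30 − 30000/1001| = 30/1001 frames per second.
Time for a 24-frame gap: 24 ÷ (30/1001) = 800.8 s.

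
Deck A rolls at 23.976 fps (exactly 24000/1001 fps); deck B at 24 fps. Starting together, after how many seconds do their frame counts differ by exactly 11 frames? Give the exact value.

The gap grows by |24 − 24000/1001| = 24/1001 frames per second.
Time for a 11-frame gap: 11 ÷ (24/1001) = 11011/24 s.

11011/24 seconds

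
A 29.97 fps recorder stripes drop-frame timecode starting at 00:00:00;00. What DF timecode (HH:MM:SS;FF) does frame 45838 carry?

Each 10-minute DF block holds 10 × 60 × 30 − 9 × 2 = 17982 frames. 45838 ÷ 17982 → 2 full blocks, remainder 9874.
Within the partial block the first minute is 1800 frames and each further minute 1798, so 5 further minute boundaries passed. Total skipped labels = 18 × 2 + 2 × 5 = 46.
Non-drop label index = 45838 + 46 = 45884; at 30 labels/s that is 00:25:29:14, i.e. DF 00:25:29;14.

00:25:29;14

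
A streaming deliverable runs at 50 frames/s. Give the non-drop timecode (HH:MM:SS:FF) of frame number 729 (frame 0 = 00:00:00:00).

00:00:14:29

729 ÷ 50 = 14 full seconds, remainder 29 frames.
14 s = 0 h 0 min 14 s.
Timecode: 00:00:14:29.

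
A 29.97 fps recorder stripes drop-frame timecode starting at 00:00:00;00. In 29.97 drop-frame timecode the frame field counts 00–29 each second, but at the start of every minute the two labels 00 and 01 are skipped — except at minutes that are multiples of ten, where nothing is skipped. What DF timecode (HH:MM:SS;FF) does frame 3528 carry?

00:01:57;20

Each 10-minute DF block holds 10 × 60 × 30 − 9 × 2 = 17982 frames. 3528 ÷ 17982 → 0 full blocks, remainder 3528.
Within the partial block the first minute is 1800 frames and each further minute 1798, so 1 further minute boundary passed. Total skipped labels = 18 × 0 + 2 × 1 = 2.
Non-drop label index = 3528 + 2 = 3530; at 30 labels/s that is 00:01:57:20, i.e. DF 00:01:57;20.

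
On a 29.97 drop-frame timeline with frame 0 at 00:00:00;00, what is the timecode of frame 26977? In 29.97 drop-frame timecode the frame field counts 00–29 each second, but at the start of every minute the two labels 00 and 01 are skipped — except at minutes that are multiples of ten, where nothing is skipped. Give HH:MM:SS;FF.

00:15:00;05

Each 10-minute DF block holds 10 × 60 × 30 − 9 × 2 = 17982 frames. 26977 ÷ 17982 → 1 full block, remainder 8995.
Within the partial block the first minute is 1800 frames and each further minute 1798, so 5 further minute boundaries passed. Total skipped labels = 18 × 1 + 2 × 5 = 28.
Non-drop label index = 26977 + 28 = 27005; at 30 labels/s that is 00:15:00:05, i.e. DF 00:15:00;05.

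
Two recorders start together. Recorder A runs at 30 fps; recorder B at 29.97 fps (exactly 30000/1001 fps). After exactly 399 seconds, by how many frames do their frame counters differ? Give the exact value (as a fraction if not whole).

1710/143 frames

A emits 30 × 399 = 11970 frames; B emits 30000/1001 × 399 = 1710000/143.
Difference = 1710/143 frames (≈ 11.9580); B is behind A.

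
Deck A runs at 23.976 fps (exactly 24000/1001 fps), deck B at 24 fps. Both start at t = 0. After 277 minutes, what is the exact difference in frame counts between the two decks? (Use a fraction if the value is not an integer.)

398880/1001 frames

277 min = 16620 s.
A emits 24000/1001 × 16620 = 398880000/1001 frames; B emits 24 × 16620 = 398880.
Difference = 398880/1001 frames (≈ 398.4815); B is ahead of A.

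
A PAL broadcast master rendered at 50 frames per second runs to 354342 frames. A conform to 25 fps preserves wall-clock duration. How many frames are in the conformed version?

177171 frames

Target frames = source frames × (target rate / source rate) = 354342 × (25)/(50) = 354342 × 1/2 = 177171.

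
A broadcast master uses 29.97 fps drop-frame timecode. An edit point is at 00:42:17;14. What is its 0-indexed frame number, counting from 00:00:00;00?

As if non-drop at 30 labels/s: (0 × 3600 + 42 × 60 + 17) × 30 + 14 = 76124.
Minute boundaries passed: 42; those not divisible by 10: 42 − 4 = 38; dropped labels = 2 × 38 = 76.
Actual frame index = 76124 − 76 = 76048.

76048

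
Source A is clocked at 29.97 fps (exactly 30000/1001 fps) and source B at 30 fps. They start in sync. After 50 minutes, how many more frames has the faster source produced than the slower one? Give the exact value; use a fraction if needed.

50 min = 3000 s.
A emits 30000/1001 × 3000 = 90000000/1001 frames; B emits 30 × 3000 = 90000.
Difference = 90000/1001 frames (≈ 89.9101); B is ahead of A.

90000/1001 frames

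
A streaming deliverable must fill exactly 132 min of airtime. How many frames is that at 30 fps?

237600 frames

132 min = 7920 s.
Frames = 7920 × 30 = 237600.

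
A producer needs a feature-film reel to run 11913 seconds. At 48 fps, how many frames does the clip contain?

571824 frames

Frames = 11913 × 48 = 571824.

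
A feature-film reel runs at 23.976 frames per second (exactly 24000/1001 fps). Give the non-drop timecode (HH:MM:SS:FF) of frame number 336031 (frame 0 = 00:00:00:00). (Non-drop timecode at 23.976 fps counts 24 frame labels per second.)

03:53:21:07

336031 ÷ 24 = 14001 full seconds, remainder 7 frames.
14001 s = 3 h 53 min 21 s.
Timecode: 03:53:21:07.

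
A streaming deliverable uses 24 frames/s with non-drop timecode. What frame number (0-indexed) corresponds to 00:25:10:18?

Total seconds to the label: (0 × 3600 + 25 × 60 + 10) = 1510.
Frame index = 1510 × 24 + 18 = 36258.

36258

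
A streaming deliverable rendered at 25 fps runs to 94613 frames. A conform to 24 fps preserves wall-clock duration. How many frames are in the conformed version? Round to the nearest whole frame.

Frames at target rate = 94613 × (24) / (25) = 2270712/25 ≈ 90828.480.
Nearest whole frame: 90828.

90828 frames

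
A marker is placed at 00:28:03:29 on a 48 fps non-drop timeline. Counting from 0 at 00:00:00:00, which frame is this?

80813

Total seconds to the label: (0 × 3600 + 28 × 60 + 3) = 1683.
Frame index = 1683 × 48 + 29 = 80813.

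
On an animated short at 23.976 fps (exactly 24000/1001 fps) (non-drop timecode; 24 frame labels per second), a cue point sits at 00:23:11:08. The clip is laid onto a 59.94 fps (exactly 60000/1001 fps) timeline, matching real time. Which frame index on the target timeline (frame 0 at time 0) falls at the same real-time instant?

frame 83480

Source frame index: (0×3600 + 23×60 + 11) × 24 + 8 = 33392.
Real time: 33392 / (24000/1001) = 2089087/1500 s.
Target frame: (2089087/1500) × (60000/1001) = 83480.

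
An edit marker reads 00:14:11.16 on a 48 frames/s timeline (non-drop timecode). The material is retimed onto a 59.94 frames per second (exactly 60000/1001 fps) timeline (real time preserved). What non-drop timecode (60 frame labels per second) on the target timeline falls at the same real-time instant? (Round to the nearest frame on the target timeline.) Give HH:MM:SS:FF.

00:14:10:29

Source frame index: (0×3600 + 14×60 + 11) × 48 + 16 = 40864.
Real time: 40864 / (48) = 2554/3 s.
Target frame: (2554/3) × (60000/1001) = 51080000/1001 ≈ 51028.971 → 51029.
At 60 labels/s: frame 51029 → 00:14:10:29.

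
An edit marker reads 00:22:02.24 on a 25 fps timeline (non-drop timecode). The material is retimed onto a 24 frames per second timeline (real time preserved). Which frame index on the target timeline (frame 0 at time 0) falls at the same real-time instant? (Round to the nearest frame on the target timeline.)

Source frame index: (0×3600 + 22×60 + 2) × 25 + 24 = 33074.
Real time: 33074 / (25) = 33074/25 s.
Target frame: (33074/25) × (24) = 793776/25 ≈ 31751.040 → 31751.

frame 31751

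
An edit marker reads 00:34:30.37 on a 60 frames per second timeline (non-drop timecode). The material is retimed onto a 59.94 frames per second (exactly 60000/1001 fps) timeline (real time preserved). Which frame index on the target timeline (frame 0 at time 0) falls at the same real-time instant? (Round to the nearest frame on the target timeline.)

frame 124113

Source frame index: (0×3600 + 34×60 + 30) × 60 + 37 = 124237.
Real time: 124237 / (60) = 124237/60 s.
Target frame: (124237/60) × (60000/1001) = 124237000/1001 ≈ 124112.887 → 124113.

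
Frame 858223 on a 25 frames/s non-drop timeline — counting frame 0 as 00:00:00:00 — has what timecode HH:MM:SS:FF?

858223 ÷ 25 = 34328 full seconds, remainder 23 frames.
34328 s = 9 h 32 min 8 s.
Timecode: 09:32:08:23.

09:32:08:23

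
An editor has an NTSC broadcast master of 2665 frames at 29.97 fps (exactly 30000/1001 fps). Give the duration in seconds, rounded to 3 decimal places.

Running time = 2665 × 1001/30000 = 533533/6000 s ≈ 88.922 s.

88.922 seconds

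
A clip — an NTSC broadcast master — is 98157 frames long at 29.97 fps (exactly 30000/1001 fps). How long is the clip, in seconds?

3275.1719 seconds

Running time = 98157 / (30000/1001) = 3275.1719 s.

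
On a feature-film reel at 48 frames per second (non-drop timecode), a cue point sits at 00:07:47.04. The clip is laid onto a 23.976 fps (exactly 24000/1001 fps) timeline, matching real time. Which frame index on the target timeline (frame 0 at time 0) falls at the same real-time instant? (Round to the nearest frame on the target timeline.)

Source frame index: (0×3600 + 7×60 + 47) × 48 + 4 = 22420.
Real time: 22420 / (48) = 5605/12 s.
Target frame: (5605/12) × (24000/1001) = 11210000/1001 ≈ 11198.801 → 11199.

frame 11199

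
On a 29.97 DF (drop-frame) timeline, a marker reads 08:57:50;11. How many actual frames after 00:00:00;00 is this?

As if non-drop at 30 labels/s: (8 × 3600 + 57 × 60 + 50) × 30 + 11 = 968111.
Minute boundaries passed: 537; those not divisible by 10: 537 − 53 = 484; dropped labels = 2 × 484 = 968.
Actual frame index = 968111 − 968 = 967143.

967143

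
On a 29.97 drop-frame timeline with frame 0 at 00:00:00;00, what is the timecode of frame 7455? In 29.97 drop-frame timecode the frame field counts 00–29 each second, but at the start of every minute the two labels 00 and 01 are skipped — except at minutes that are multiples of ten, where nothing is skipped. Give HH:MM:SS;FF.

Each 10-minute DF block holds 10 × 60 × 30 − 9 × 2 = 17982 frames. 7455 ÷ 17982 → 0 full blocks, remainder 7455.
Within the partial block the first minute is 1800 frames and each further minute 1798, so 4 further minute boundaries passed. Total skipped labels = 18 × 0 + 2 × 4 = 8.
Non-drop label index = 7455 + 8 = 7463; at 30 labels/s that is 00:04:08:23, i.e. DF 00:04:08;23.

00:04:08;23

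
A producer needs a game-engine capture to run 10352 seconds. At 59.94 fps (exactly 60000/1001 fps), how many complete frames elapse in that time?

Frames = 10352 × 60000/1001 = 621120000/1001 ≈ 620499.5005.
Complete frames: 620499.

620499 frames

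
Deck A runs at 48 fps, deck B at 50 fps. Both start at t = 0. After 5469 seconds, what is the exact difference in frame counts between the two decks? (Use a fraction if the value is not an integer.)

A emits 48 × 5469 = 262512 frames; B emits 50 × 5469 = 273450.
Difference = 10938 frames; B is ahead of A.

10938 frames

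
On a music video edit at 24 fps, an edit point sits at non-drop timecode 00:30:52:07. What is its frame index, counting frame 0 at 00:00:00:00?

frame 44455

Total seconds to the label: (0 × 3600 + 30 × 60 + 52) = 1852.
Frame index = 1852 × 24 + 7 = 44455.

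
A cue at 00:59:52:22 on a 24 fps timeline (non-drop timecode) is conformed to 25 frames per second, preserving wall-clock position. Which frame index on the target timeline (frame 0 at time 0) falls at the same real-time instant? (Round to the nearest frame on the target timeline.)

frame 89823

Source frame index: (0×3600 + 59×60 + 52) × 24 + 22 = 86230.
Real time: 86230 / (24) = 43115/12 s.
Target frame: (43115/12) × (25) = 1077875/12 ≈ 89822.917 → 89823.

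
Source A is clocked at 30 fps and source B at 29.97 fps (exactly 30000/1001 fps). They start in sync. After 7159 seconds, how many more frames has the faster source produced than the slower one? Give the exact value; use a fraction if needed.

214770/1001 frames

A emits 30 × 7159 = 214770 frames; B emits 30000/1001 × 7159 = 214770000/1001.
Difference = 214770/1001 frames (≈ 214.5554); B is behind A.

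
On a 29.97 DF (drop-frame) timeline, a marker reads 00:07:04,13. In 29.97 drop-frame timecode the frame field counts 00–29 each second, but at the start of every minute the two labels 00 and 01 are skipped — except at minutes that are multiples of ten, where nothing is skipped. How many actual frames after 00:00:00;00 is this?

As if non-drop at 30 labels/s: (0 × 3600 + 7 × 60 + 4) × 30 + 13 = 12733.
Minute boundaries passed: 7; those not divisible by 10: 7 − 0 = 7; dropped labels = 2 × 7 = 14.
Actual frame index = 12733 − 14 = 12719.

12719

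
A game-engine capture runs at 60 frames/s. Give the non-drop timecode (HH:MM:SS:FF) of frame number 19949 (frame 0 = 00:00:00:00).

19949 ÷ 60 = 332 full seconds, remainder 29 frames.
332 s = 0 h 5 min 32 s.
Timecode: 00:05:32:29.

00:05:32:29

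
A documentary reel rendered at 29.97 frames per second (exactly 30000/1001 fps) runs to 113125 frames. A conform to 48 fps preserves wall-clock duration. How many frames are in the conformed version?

181181 frames

Target frames = source frames × (target rate / source rate) = 113125 × (48)/(30000/1001) = 113125 × 1001/625 = 181181.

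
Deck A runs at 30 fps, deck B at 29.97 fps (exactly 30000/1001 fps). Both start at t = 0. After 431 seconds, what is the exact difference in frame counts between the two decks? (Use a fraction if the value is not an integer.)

A emits 30 × 431 = 12930 frames; B emits 30000/1001 × 431 = 12930000/1001.
Difference = 12930/1001 frames (≈ 12.9171); B is behind A.

12930/1001 frames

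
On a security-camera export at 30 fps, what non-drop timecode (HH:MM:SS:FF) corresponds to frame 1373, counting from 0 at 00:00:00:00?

1373 ÷ 30 = 45 full seconds, remainder 23 frames.
45 s = 0 h 0 min 45 s.
Timecode: 00:00:45:23.

00:00:45:23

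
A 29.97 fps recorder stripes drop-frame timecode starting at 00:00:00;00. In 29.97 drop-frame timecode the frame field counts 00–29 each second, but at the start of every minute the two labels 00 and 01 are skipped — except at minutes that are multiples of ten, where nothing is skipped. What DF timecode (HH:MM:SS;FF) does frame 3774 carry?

00:02:05;28

Each 10-minute DF block holds 10 × 60 × 30 − 9 × 2 = 17982 frames. 3774 ÷ 17982 → 0 full blocks, remainder 3774.
Within the partial block the first minute is 1800 frames and each further minute 1798, so 2 further minute boundaries passed. Total skipped labels = 18 × 0 + 2 × 2 = 4.
Non-drop label index = 3774 + 4 = 3778; at 30 labels/s that is 00:02:05:28, i.e. DF 00:02:05;28.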